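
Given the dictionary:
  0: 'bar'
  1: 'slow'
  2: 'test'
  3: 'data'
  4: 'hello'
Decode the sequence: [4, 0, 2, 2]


Look up each index in the dictionary:
  4 -> 'hello'
  0 -> 'bar'
  2 -> 'test'
  2 -> 'test'

Decoded: "hello bar test test"


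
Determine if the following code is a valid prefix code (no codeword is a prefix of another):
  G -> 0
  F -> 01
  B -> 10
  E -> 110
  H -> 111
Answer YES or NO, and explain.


Checking each pair (does one codeword prefix another?):
  G='0' vs F='01': prefix -- VIOLATION

NO -- this is NOT a valid prefix code. G (0) is a prefix of F (01).


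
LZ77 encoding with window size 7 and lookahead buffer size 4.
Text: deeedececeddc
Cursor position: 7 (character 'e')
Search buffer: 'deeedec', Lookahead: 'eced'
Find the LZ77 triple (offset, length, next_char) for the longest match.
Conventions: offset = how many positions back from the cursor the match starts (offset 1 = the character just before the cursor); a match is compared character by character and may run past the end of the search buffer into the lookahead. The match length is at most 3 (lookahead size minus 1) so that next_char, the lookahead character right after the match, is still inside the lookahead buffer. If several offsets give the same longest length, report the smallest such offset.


Try each offset into the search buffer:
  offset=1 (pos 6, char 'c'): match length 0
  offset=2 (pos 5, char 'e'): match length 3
  offset=3 (pos 4, char 'd'): match length 0
  offset=4 (pos 3, char 'e'): match length 1
  offset=5 (pos 2, char 'e'): match length 1
  offset=6 (pos 1, char 'e'): match length 1
  offset=7 (pos 0, char 'd'): match length 0
Longest match has length 3 at offset 2.
next_char = character at position 7 + 3 = 10 -> 'd'

Best match: offset=2, length=3 (matching 'ece' starting at position 5)
LZ77 triple: (2, 3, 'd')


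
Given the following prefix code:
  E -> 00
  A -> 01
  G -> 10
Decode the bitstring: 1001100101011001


Decoding step by step:
Bits 10 -> G
Bits 01 -> A
Bits 10 -> G
Bits 01 -> A
Bits 01 -> A
Bits 01 -> A
Bits 10 -> G
Bits 01 -> A


Decoded message: GAGAAAGA


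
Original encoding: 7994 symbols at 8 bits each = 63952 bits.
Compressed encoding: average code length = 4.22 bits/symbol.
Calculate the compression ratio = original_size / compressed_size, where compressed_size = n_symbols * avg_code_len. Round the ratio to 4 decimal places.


original_size = n_symbols * orig_bits = 7994 * 8 = 63952 bits
compressed_size = n_symbols * avg_code_len = 7994 * 4.22 = 33734.68 bits
ratio = original_size / compressed_size = 63952 / 33734.68 = 1.8957

Compression ratio = 1.8957


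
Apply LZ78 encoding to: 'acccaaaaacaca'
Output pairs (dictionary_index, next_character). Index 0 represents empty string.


LZ78 encoding steps:
Dictionary: {0: ''}
Step 1: w='' (idx 0), next='a' -> output (0, 'a'), add 'a' as idx 1
Step 2: w='' (idx 0), next='c' -> output (0, 'c'), add 'c' as idx 2
Step 3: w='c' (idx 2), next='c' -> output (2, 'c'), add 'cc' as idx 3
Step 4: w='a' (idx 1), next='a' -> output (1, 'a'), add 'aa' as idx 4
Step 5: w='aa' (idx 4), next='a' -> output (4, 'a'), add 'aaa' as idx 5
Step 6: w='c' (idx 2), next='a' -> output (2, 'a'), add 'ca' as idx 6
Step 7: w='ca' (idx 6), end of input -> output (6, '')


Encoded: [(0, 'a'), (0, 'c'), (2, 'c'), (1, 'a'), (4, 'a'), (2, 'a'), (6, '')]


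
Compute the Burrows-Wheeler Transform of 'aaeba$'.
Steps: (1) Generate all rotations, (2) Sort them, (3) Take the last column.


Rotations (sorted):
  0: $aaeba -> last char: a
  1: a$aaeb -> last char: b
  2: aaeba$ -> last char: $
  3: aeba$a -> last char: a
  4: ba$aae -> last char: e
  5: eba$aa -> last char: a


BWT = ab$aea


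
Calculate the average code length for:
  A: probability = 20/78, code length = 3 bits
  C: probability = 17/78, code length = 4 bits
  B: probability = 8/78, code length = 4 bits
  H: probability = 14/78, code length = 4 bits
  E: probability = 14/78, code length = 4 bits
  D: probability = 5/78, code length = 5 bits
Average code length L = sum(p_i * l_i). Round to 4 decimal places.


Weighted contributions p_i * l_i:
  A: (20/78) * 3 = 60/78
  C: (17/78) * 4 = 68/78
  B: (8/78) * 4 = 32/78
  H: (14/78) * 4 = 56/78
  E: (14/78) * 4 = 56/78
  D: (5/78) * 5 = 25/78
Sum = (60 + 68 + 32 + 56 + 56 + 25)/78 = 297/78

L = 297/78 = 3.8077 bits/symbol


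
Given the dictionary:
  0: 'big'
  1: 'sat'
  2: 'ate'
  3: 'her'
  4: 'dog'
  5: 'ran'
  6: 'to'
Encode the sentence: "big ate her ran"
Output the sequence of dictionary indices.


Look up each word in the dictionary:
  'big' -> 0
  'ate' -> 2
  'her' -> 3
  'ran' -> 5

Encoded: [0, 2, 3, 5]


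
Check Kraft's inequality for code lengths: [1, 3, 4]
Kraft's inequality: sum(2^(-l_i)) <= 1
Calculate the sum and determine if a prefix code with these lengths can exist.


Sum = 2^(-1) + 2^(-3) + 2^(-4)
    = 0.5 + 0.125 + 0.0625
    = 11/16 = 0.6875
Since 0.6875 <= 1, Kraft's inequality IS satisfied.
A prefix code with these lengths CAN exist.

Kraft sum = 0.6875. Satisfied.


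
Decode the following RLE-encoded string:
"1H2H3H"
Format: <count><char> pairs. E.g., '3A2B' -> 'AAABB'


Expanding each <count><char> pair:
  1H -> 'H'
  2H -> 'HH'
  3H -> 'HHH'

Decoded = HHHHHH


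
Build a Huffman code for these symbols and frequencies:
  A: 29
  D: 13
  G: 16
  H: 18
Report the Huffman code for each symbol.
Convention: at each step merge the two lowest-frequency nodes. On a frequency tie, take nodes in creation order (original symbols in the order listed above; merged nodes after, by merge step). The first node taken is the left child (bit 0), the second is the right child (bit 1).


Huffman tree construction:
Step 1: Merge D(13) + G(16) = 29
Step 2: Merge H(18) + A(29) = 47
Step 3: Merge (D+G)(29) + (H+A)(47) = 76
Read each symbol's code off the tree from the root (left child = 0, right child = 1).

Codes:
  A: 11 (length 2)
  D: 00 (length 2)
  G: 01 (length 2)
  H: 10 (length 2)
Average code length: 152/76 = 2.0000 bits/symbol


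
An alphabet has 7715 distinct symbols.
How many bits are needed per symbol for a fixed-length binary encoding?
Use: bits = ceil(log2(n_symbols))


log2(7715) = 12.9135
Bracket: 2^12 = 4096 < 7715 <= 2^13 = 8192
So ceil(log2(7715)) = 13

bits = ceil(log2(7715)) = ceil(12.9135) = 13 bits


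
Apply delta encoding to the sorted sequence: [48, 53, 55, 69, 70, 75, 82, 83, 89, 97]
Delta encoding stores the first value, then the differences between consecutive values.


First value: 48
Deltas:
  53 - 48 = 5
  55 - 53 = 2
  69 - 55 = 14
  70 - 69 = 1
  75 - 70 = 5
  82 - 75 = 7
  83 - 82 = 1
  89 - 83 = 6
  97 - 89 = 8


Delta encoded: [48, 5, 2, 14, 1, 5, 7, 1, 6, 8]


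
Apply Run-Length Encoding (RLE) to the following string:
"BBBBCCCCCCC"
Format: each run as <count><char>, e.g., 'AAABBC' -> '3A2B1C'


Scanning runs left to right:
  i=0: run of 'B' x 4 -> '4B'
  i=4: run of 'C' x 7 -> '7C'

RLE = 4B7C


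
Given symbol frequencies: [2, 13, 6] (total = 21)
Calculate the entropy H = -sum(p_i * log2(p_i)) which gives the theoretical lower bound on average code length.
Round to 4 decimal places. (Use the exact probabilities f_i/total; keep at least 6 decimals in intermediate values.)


Per-symbol terms -p_i * log2(p_i) with p_i = f_i/21:
  p = 2/21 = 0.095238: log2(p) = -3.392317, -p*log2(p) = 0.323078
  p = 13/21 = 0.619048: log2(p) = -0.691878, -p*log2(p) = 0.428305
  p = 6/21 = 0.285714: log2(p) = -1.807355, -p*log2(p) = 0.516387
H = 0.323078 + 0.428305 + 0.516387 = 1.267770

H = 1.2678 bits/symbol


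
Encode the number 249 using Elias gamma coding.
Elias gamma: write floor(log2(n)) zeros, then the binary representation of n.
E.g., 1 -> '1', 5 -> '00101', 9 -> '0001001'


num_bits = floor(log2(249)) + 1 = 8
leading_zeros = num_bits - 1 = 7
binary(249) = 11111001

Elias gamma(249) = '0000000' + '11111001' = 000000011111001 (15 bits)


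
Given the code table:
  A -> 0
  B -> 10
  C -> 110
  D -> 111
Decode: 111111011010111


Decoding:
111 -> D
111 -> D
0 -> A
110 -> C
10 -> B
111 -> D


Result: DDACBD


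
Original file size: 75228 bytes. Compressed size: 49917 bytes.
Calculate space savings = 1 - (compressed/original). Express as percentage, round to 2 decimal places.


ratio = compressed/original = 49917/75228 = 0.663543
savings = 1 - ratio = 1 - 0.663543 = 0.336457
as a percentage: 0.336457 * 100 = 33.65%

Space savings = 1 - 49917/75228 = 33.65%


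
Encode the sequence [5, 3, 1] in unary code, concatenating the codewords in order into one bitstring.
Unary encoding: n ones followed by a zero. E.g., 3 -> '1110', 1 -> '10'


Encode each number as n ones followed by a terminating 0:
  5 -> 111110 (6 bits)
  3 -> 1110 (4 bits)
  1 -> 10 (2 bits)
Total length = 6 + 4 + 2 = 12 bits.

Unary([5, 3, 1]) = 111110111010 (12 bits)


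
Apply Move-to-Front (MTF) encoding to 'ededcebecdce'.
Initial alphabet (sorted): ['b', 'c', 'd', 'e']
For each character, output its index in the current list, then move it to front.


MTF encoding:
'e': index 3 in ['b', 'c', 'd', 'e'] -> ['e', 'b', 'c', 'd']
'd': index 3 in ['e', 'b', 'c', 'd'] -> ['d', 'e', 'b', 'c']
'e': index 1 in ['d', 'e', 'b', 'c'] -> ['e', 'd', 'b', 'c']
'd': index 1 in ['e', 'd', 'b', 'c'] -> ['d', 'e', 'b', 'c']
'c': index 3 in ['d', 'e', 'b', 'c'] -> ['c', 'd', 'e', 'b']
'e': index 2 in ['c', 'd', 'e', 'b'] -> ['e', 'c', 'd', 'b']
'b': index 3 in ['e', 'c', 'd', 'b'] -> ['b', 'e', 'c', 'd']
'e': index 1 in ['b', 'e', 'c', 'd'] -> ['e', 'b', 'c', 'd']
'c': index 2 in ['e', 'b', 'c', 'd'] -> ['c', 'e', 'b', 'd']
'd': index 3 in ['c', 'e', 'b', 'd'] -> ['d', 'c', 'e', 'b']
'c': index 1 in ['d', 'c', 'e', 'b'] -> ['c', 'd', 'e', 'b']
'e': index 2 in ['c', 'd', 'e', 'b'] -> ['e', 'c', 'd', 'b']


Output: [3, 3, 1, 1, 3, 2, 3, 1, 2, 3, 1, 2]


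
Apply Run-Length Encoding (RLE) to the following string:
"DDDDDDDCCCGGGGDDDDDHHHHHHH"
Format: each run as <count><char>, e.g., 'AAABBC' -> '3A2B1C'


Scanning runs left to right:
  i=0: run of 'D' x 7 -> '7D'
  i=7: run of 'C' x 3 -> '3C'
  i=10: run of 'G' x 4 -> '4G'
  i=14: run of 'D' x 5 -> '5D'
  i=19: run of 'H' x 7 -> '7H'

RLE = 7D3C4G5D7H


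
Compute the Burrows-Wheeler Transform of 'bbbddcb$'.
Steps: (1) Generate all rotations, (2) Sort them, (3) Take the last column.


Rotations (sorted):
  0: $bbbddcb -> last char: b
  1: b$bbbddc -> last char: c
  2: bbbddcb$ -> last char: $
  3: bbddcb$b -> last char: b
  4: bddcb$bb -> last char: b
  5: cb$bbbdd -> last char: d
  6: dcb$bbbd -> last char: d
  7: ddcb$bbb -> last char: b


BWT = bc$bbddb


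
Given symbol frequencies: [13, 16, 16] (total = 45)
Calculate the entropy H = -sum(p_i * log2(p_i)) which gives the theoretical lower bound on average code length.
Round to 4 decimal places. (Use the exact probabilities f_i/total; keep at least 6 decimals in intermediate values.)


Per-symbol terms -p_i * log2(p_i) with p_i = f_i/45:
  p = 13/45 = 0.288889: log2(p) = -1.791413, -p*log2(p) = 0.517519
  p = 16/45 = 0.355556: log2(p) = -1.491853, -p*log2(p) = 0.530437
  p = 16/45 = 0.355556: log2(p) = -1.491853, -p*log2(p) = 0.530437
H = 0.517519 + 0.530437 + 0.530437 = 1.578393

H = 1.5784 bits/symbol


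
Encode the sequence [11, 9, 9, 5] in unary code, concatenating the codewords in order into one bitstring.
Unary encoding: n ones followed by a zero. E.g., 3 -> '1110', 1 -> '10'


Encode each number as n ones followed by a terminating 0:
  11 -> 111111111110 (12 bits)
  9 -> 1111111110 (10 bits)
  9 -> 1111111110 (10 bits)
  5 -> 111110 (6 bits)
Total length = 12 + 10 + 10 + 6 = 38 bits.

Unary([11, 9, 9, 5]) = 11111111111011111111101111111110111110 (38 bits)


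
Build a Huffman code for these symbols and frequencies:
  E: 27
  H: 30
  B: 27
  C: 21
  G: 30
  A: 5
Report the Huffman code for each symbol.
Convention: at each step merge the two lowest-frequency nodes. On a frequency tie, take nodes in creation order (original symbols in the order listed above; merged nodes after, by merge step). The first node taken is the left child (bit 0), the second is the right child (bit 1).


Huffman tree construction:
Step 1: Merge A(5) + C(21) = 26
Step 2: Merge (A+C)(26) + E(27) = 53
Step 3: Merge B(27) + H(30) = 57
Step 4: Merge G(30) + ((A+C)+E)(53) = 83
Step 5: Merge (B+H)(57) + (G+((A+C)+E))(83) = 140
Read each symbol's code off the tree from the root (left child = 0, right child = 1).

Codes:
  E: 111 (length 3)
  H: 01 (length 2)
  B: 00 (length 2)
  C: 1101 (length 4)
  G: 10 (length 2)
  A: 1100 (length 4)
Average code length: 359/140 = 2.5643 bits/symbol


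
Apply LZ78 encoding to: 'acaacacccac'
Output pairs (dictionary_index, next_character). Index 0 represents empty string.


LZ78 encoding steps:
Dictionary: {0: ''}
Step 1: w='' (idx 0), next='a' -> output (0, 'a'), add 'a' as idx 1
Step 2: w='' (idx 0), next='c' -> output (0, 'c'), add 'c' as idx 2
Step 3: w='a' (idx 1), next='a' -> output (1, 'a'), add 'aa' as idx 3
Step 4: w='c' (idx 2), next='a' -> output (2, 'a'), add 'ca' as idx 4
Step 5: w='c' (idx 2), next='c' -> output (2, 'c'), add 'cc' as idx 5
Step 6: w='ca' (idx 4), next='c' -> output (4, 'c'), add 'cac' as idx 6


Encoded: [(0, 'a'), (0, 'c'), (1, 'a'), (2, 'a'), (2, 'c'), (4, 'c')]


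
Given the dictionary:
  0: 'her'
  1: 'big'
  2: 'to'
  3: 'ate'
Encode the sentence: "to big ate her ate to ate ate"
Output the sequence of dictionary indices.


Look up each word in the dictionary:
  'to' -> 2
  'big' -> 1
  'ate' -> 3
  'her' -> 0
  'ate' -> 3
  'to' -> 2
  'ate' -> 3
  'ate' -> 3

Encoded: [2, 1, 3, 0, 3, 2, 3, 3]


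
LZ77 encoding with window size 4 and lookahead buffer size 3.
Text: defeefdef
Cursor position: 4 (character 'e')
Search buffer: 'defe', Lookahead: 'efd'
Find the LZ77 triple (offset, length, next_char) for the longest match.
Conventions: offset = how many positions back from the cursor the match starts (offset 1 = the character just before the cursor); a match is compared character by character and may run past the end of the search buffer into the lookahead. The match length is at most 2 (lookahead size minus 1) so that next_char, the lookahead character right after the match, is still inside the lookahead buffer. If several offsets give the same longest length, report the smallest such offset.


Try each offset into the search buffer:
  offset=1 (pos 3, char 'e'): match length 1
  offset=2 (pos 2, char 'f'): match length 0
  offset=3 (pos 1, char 'e'): match length 2
  offset=4 (pos 0, char 'd'): match length 0
Longest match has length 2 at offset 3.
next_char = character at position 4 + 2 = 6 -> 'd'

Best match: offset=3, length=2 (matching 'ef' starting at position 1)
LZ77 triple: (3, 2, 'd')


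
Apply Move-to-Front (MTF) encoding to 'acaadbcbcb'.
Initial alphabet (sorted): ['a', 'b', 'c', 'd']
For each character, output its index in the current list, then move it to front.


MTF encoding:
'a': index 0 in ['a', 'b', 'c', 'd'] -> ['a', 'b', 'c', 'd']
'c': index 2 in ['a', 'b', 'c', 'd'] -> ['c', 'a', 'b', 'd']
'a': index 1 in ['c', 'a', 'b', 'd'] -> ['a', 'c', 'b', 'd']
'a': index 0 in ['a', 'c', 'b', 'd'] -> ['a', 'c', 'b', 'd']
'd': index 3 in ['a', 'c', 'b', 'd'] -> ['d', 'a', 'c', 'b']
'b': index 3 in ['d', 'a', 'c', 'b'] -> ['b', 'd', 'a', 'c']
'c': index 3 in ['b', 'd', 'a', 'c'] -> ['c', 'b', 'd', 'a']
'b': index 1 in ['c', 'b', 'd', 'a'] -> ['b', 'c', 'd', 'a']
'c': index 1 in ['b', 'c', 'd', 'a'] -> ['c', 'b', 'd', 'a']
'b': index 1 in ['c', 'b', 'd', 'a'] -> ['b', 'c', 'd', 'a']


Output: [0, 2, 1, 0, 3, 3, 3, 1, 1, 1]


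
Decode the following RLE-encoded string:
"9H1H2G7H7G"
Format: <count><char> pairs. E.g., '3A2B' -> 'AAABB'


Expanding each <count><char> pair:
  9H -> 'HHHHHHHHH'
  1H -> 'H'
  2G -> 'GG'
  7H -> 'HHHHHHH'
  7G -> 'GGGGGGG'

Decoded = HHHHHHHHHHGGHHHHHHHGGGGGGG


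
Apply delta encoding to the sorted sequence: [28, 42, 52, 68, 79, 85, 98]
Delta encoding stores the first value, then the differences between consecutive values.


First value: 28
Deltas:
  42 - 28 = 14
  52 - 42 = 10
  68 - 52 = 16
  79 - 68 = 11
  85 - 79 = 6
  98 - 85 = 13


Delta encoded: [28, 14, 10, 16, 11, 6, 13]


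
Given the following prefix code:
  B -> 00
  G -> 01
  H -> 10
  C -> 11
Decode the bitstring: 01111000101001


Decoding step by step:
Bits 01 -> G
Bits 11 -> C
Bits 10 -> H
Bits 00 -> B
Bits 10 -> H
Bits 10 -> H
Bits 01 -> G


Decoded message: GCHBHHG


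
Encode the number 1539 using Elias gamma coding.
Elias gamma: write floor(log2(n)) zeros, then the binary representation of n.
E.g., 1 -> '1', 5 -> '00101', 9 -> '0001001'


num_bits = floor(log2(1539)) + 1 = 11
leading_zeros = num_bits - 1 = 10
binary(1539) = 11000000011

Elias gamma(1539) = '0000000000' + '11000000011' = 000000000011000000011 (21 bits)


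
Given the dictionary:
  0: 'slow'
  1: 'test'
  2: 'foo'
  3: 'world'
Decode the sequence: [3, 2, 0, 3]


Look up each index in the dictionary:
  3 -> 'world'
  2 -> 'foo'
  0 -> 'slow'
  3 -> 'world'

Decoded: "world foo slow world"


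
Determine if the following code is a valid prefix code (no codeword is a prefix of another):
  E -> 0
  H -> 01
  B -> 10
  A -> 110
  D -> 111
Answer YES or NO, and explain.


Checking each pair (does one codeword prefix another?):
  E='0' vs H='01': prefix -- VIOLATION

NO -- this is NOT a valid prefix code. E (0) is a prefix of H (01).


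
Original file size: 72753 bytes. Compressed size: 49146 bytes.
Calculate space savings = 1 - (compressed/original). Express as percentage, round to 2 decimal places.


ratio = compressed/original = 49146/72753 = 0.675519
savings = 1 - ratio = 1 - 0.675519 = 0.324481
as a percentage: 0.324481 * 100 = 32.45%

Space savings = 1 - 49146/72753 = 32.45%


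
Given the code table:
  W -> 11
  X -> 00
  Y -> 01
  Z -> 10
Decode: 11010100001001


Decoding:
11 -> W
01 -> Y
01 -> Y
00 -> X
00 -> X
10 -> Z
01 -> Y


Result: WYYXXZY


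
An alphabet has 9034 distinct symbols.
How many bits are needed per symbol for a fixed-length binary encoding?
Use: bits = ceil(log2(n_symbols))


log2(9034) = 13.1411
Bracket: 2^13 = 8192 < 9034 <= 2^14 = 16384
So ceil(log2(9034)) = 14

bits = ceil(log2(9034)) = ceil(13.1411) = 14 bits


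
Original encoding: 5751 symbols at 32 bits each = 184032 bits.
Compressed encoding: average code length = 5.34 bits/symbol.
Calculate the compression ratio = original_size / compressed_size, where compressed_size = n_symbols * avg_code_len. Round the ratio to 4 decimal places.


original_size = n_symbols * orig_bits = 5751 * 32 = 184032 bits
compressed_size = n_symbols * avg_code_len = 5751 * 5.34 = 30710.34 bits
ratio = original_size / compressed_size = 184032 / 30710.34 = 5.9925

Compression ratio = 5.9925


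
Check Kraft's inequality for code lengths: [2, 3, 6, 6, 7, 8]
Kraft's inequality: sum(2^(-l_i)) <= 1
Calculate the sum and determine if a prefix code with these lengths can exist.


Sum = 2^(-2) + 2^(-3) + 2^(-6) + 2^(-6) + 2^(-7) + 2^(-8)
    = 0.25 + 0.125 + 0.015625 + 0.015625 + 0.0078125 + 0.00390625
    = 107/256 = 0.41796875
Since 0.41796875 <= 1, Kraft's inequality IS satisfied.
A prefix code with these lengths CAN exist.

Kraft sum = 0.41796875. Satisfied.


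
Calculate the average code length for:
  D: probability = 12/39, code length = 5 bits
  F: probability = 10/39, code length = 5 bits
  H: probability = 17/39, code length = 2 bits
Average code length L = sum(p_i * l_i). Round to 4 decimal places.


Weighted contributions p_i * l_i:
  D: (12/39) * 5 = 60/39
  F: (10/39) * 5 = 50/39
  H: (17/39) * 2 = 34/39
Sum = (60 + 50 + 34)/39 = 144/39

L = 144/39 = 3.6923 bits/symbol


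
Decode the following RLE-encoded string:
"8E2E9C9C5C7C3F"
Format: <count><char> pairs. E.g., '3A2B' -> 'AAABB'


Expanding each <count><char> pair:
  8E -> 'EEEEEEEE'
  2E -> 'EE'
  9C -> 'CCCCCCCCC'
  9C -> 'CCCCCCCCC'
  5C -> 'CCCCC'
  7C -> 'CCCCCCC'
  3F -> 'FFF'

Decoded = EEEEEEEEEECCCCCCCCCCCCCCCCCCCCCCCCCCCCCCFFF


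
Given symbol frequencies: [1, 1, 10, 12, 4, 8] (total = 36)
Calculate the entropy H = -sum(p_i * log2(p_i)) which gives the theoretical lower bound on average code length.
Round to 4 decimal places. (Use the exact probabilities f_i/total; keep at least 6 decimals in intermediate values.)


Per-symbol terms -p_i * log2(p_i) with p_i = f_i/36:
  p = 1/36 = 0.027778: log2(p) = -5.169925, -p*log2(p) = 0.143609
  p = 1/36 = 0.027778: log2(p) = -5.169925, -p*log2(p) = 0.143609
  p = 10/36 = 0.277778: log2(p) = -1.847997, -p*log2(p) = 0.513332
  p = 12/36 = 0.333333: log2(p) = -1.584963, -p*log2(p) = 0.528321
  p = 4/36 = 0.111111: log2(p) = -3.169925, -p*log2(p) = 0.352214
  p = 8/36 = 0.222222: log2(p) = -2.169925, -p*log2(p) = 0.482206
H = 0.143609 + 0.143609 + 0.513332 + 0.528321 + 0.352214 + 0.482206 = 2.163291

H = 2.1633 bits/symbol


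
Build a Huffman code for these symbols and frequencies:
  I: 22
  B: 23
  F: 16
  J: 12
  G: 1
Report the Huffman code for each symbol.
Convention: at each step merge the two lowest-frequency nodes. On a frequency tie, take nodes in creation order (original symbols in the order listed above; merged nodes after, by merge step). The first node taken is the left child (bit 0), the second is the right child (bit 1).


Huffman tree construction:
Step 1: Merge G(1) + J(12) = 13
Step 2: Merge (G+J)(13) + F(16) = 29
Step 3: Merge I(22) + B(23) = 45
Step 4: Merge ((G+J)+F)(29) + (I+B)(45) = 74
Read each symbol's code off the tree from the root (left child = 0, right child = 1).

Codes:
  I: 10 (length 2)
  B: 11 (length 2)
  F: 01 (length 2)
  J: 001 (length 3)
  G: 000 (length 3)
Average code length: 161/74 = 2.1757 bits/symbol


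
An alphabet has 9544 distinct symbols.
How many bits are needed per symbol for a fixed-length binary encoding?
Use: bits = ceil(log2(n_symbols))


log2(9544) = 13.2204
Bracket: 2^13 = 8192 < 9544 <= 2^14 = 16384
So ceil(log2(9544)) = 14

bits = ceil(log2(9544)) = ceil(13.2204) = 14 bits


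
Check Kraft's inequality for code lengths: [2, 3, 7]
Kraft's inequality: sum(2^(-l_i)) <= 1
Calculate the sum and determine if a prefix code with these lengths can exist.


Sum = 2^(-2) + 2^(-3) + 2^(-7)
    = 0.25 + 0.125 + 0.0078125
    = 49/128 = 0.3828125
Since 0.3828125 <= 1, Kraft's inequality IS satisfied.
A prefix code with these lengths CAN exist.

Kraft sum = 0.3828125. Satisfied.


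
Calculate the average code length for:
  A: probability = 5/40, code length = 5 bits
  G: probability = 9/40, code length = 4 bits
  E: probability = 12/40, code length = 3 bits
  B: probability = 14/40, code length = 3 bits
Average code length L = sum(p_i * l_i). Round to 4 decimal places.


Weighted contributions p_i * l_i:
  A: (5/40) * 5 = 25/40
  G: (9/40) * 4 = 36/40
  E: (12/40) * 3 = 36/40
  B: (14/40) * 3 = 42/40
Sum = (25 + 36 + 36 + 42)/40 = 139/40

L = 139/40 = 3.4750 bits/symbol


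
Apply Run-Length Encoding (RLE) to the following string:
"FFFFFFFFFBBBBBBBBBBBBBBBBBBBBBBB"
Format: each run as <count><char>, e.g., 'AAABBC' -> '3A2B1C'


Scanning runs left to right:
  i=0: run of 'F' x 9 -> '9F'
  i=9: run of 'B' x 23 -> '23B'

RLE = 9F23B


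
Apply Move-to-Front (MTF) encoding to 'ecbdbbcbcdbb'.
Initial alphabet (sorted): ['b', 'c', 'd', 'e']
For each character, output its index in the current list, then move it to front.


MTF encoding:
'e': index 3 in ['b', 'c', 'd', 'e'] -> ['e', 'b', 'c', 'd']
'c': index 2 in ['e', 'b', 'c', 'd'] -> ['c', 'e', 'b', 'd']
'b': index 2 in ['c', 'e', 'b', 'd'] -> ['b', 'c', 'e', 'd']
'd': index 3 in ['b', 'c', 'e', 'd'] -> ['d', 'b', 'c', 'e']
'b': index 1 in ['d', 'b', 'c', 'e'] -> ['b', 'd', 'c', 'e']
'b': index 0 in ['b', 'd', 'c', 'e'] -> ['b', 'd', 'c', 'e']
'c': index 2 in ['b', 'd', 'c', 'e'] -> ['c', 'b', 'd', 'e']
'b': index 1 in ['c', 'b', 'd', 'e'] -> ['b', 'c', 'd', 'e']
'c': index 1 in ['b', 'c', 'd', 'e'] -> ['c', 'b', 'd', 'e']
'd': index 2 in ['c', 'b', 'd', 'e'] -> ['d', 'c', 'b', 'e']
'b': index 2 in ['d', 'c', 'b', 'e'] -> ['b', 'd', 'c', 'e']
'b': index 0 in ['b', 'd', 'c', 'e'] -> ['b', 'd', 'c', 'e']


Output: [3, 2, 2, 3, 1, 0, 2, 1, 1, 2, 2, 0]


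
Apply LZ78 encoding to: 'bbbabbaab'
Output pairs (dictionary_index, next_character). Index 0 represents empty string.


LZ78 encoding steps:
Dictionary: {0: ''}
Step 1: w='' (idx 0), next='b' -> output (0, 'b'), add 'b' as idx 1
Step 2: w='b' (idx 1), next='b' -> output (1, 'b'), add 'bb' as idx 2
Step 3: w='' (idx 0), next='a' -> output (0, 'a'), add 'a' as idx 3
Step 4: w='bb' (idx 2), next='a' -> output (2, 'a'), add 'bba' as idx 4
Step 5: w='a' (idx 3), next='b' -> output (3, 'b'), add 'ab' as idx 5


Encoded: [(0, 'b'), (1, 'b'), (0, 'a'), (2, 'a'), (3, 'b')]


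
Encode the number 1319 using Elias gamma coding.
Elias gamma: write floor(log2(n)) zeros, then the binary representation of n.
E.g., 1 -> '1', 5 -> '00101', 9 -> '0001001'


num_bits = floor(log2(1319)) + 1 = 11
leading_zeros = num_bits - 1 = 10
binary(1319) = 10100100111

Elias gamma(1319) = '0000000000' + '10100100111' = 000000000010100100111 (21 bits)


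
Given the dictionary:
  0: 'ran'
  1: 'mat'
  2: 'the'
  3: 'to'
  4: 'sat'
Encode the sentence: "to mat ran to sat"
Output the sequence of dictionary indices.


Look up each word in the dictionary:
  'to' -> 3
  'mat' -> 1
  'ran' -> 0
  'to' -> 3
  'sat' -> 4

Encoded: [3, 1, 0, 3, 4]


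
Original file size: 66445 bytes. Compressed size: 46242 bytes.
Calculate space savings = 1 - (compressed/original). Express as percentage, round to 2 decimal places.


ratio = compressed/original = 46242/66445 = 0.695944
savings = 1 - ratio = 1 - 0.695944 = 0.304056
as a percentage: 0.304056 * 100 = 30.41%

Space savings = 1 - 46242/66445 = 30.41%


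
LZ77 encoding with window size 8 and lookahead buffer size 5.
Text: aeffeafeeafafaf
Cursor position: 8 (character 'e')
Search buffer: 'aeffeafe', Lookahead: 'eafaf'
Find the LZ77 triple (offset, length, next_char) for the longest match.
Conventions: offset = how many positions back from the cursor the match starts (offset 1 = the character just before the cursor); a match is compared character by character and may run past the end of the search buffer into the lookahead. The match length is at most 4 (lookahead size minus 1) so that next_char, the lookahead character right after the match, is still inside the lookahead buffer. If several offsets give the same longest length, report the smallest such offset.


Try each offset into the search buffer:
  offset=1 (pos 7, char 'e'): match length 1
  offset=2 (pos 6, char 'f'): match length 0
  offset=3 (pos 5, char 'a'): match length 0
  offset=4 (pos 4, char 'e'): match length 3
  offset=5 (pos 3, char 'f'): match length 0
  offset=6 (pos 2, char 'f'): match length 0
  offset=7 (pos 1, char 'e'): match length 1
  offset=8 (pos 0, char 'a'): match length 0
Longest match has length 3 at offset 4.
next_char = character at position 8 + 3 = 11 -> 'a'

Best match: offset=4, length=3 (matching 'eaf' starting at position 4)
LZ77 triple: (4, 3, 'a')


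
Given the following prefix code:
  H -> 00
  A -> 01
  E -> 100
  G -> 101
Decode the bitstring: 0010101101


Decoding step by step:
Bits 00 -> H
Bits 101 -> G
Bits 01 -> A
Bits 101 -> G


Decoded message: HGAG


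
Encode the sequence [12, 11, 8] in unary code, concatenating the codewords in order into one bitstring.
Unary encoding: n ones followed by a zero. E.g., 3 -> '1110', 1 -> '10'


Encode each number as n ones followed by a terminating 0:
  12 -> 1111111111110 (13 bits)
  11 -> 111111111110 (12 bits)
  8 -> 111111110 (9 bits)
Total length = 13 + 12 + 9 = 34 bits.

Unary([12, 11, 8]) = 1111111111110111111111110111111110 (34 bits)


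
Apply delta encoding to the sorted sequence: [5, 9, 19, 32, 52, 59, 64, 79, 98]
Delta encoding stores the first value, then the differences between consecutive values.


First value: 5
Deltas:
  9 - 5 = 4
  19 - 9 = 10
  32 - 19 = 13
  52 - 32 = 20
  59 - 52 = 7
  64 - 59 = 5
  79 - 64 = 15
  98 - 79 = 19


Delta encoded: [5, 4, 10, 13, 20, 7, 5, 15, 19]


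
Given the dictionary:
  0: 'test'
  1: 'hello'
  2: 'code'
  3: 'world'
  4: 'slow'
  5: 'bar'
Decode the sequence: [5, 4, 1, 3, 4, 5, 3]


Look up each index in the dictionary:
  5 -> 'bar'
  4 -> 'slow'
  1 -> 'hello'
  3 -> 'world'
  4 -> 'slow'
  5 -> 'bar'
  3 -> 'world'

Decoded: "bar slow hello world slow bar world"


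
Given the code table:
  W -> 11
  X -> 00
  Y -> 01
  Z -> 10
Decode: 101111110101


Decoding:
10 -> Z
11 -> W
11 -> W
11 -> W
01 -> Y
01 -> Y


Result: ZWWWYY


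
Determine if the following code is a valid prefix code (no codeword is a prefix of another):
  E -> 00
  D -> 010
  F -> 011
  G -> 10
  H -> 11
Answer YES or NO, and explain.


Checking each pair (does one codeword prefix another?):
  E='00' vs D='010': no prefix
  E='00' vs F='011': no prefix
  E='00' vs G='10': no prefix
  E='00' vs H='11': no prefix
  D='010' vs E='00': no prefix
  D='010' vs F='011': no prefix
  D='010' vs G='10': no prefix
  D='010' vs H='11': no prefix
  F='011' vs E='00': no prefix
  F='011' vs D='010': no prefix
  F='011' vs G='10': no prefix
  F='011' vs H='11': no prefix
  G='10' vs E='00': no prefix
  G='10' vs D='010': no prefix
  G='10' vs F='011': no prefix
  G='10' vs H='11': no prefix
  H='11' vs E='00': no prefix
  H='11' vs D='010': no prefix
  H='11' vs F='011': no prefix
  H='11' vs G='10': no prefix
No violation found over all pairs.

YES -- this is a valid prefix code. No codeword is a prefix of any other codeword.


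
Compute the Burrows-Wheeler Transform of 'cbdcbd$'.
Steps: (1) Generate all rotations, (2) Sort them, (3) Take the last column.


Rotations (sorted):
  0: $cbdcbd -> last char: d
  1: bd$cbdc -> last char: c
  2: bdcbd$c -> last char: c
  3: cbd$cbd -> last char: d
  4: cbdcbd$ -> last char: $
  5: d$cbdcb -> last char: b
  6: dcbd$cb -> last char: b


BWT = dccd$bb


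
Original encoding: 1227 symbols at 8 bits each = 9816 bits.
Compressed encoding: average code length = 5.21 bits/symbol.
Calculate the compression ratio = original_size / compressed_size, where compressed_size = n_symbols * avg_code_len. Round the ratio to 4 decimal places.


original_size = n_symbols * orig_bits = 1227 * 8 = 9816 bits
compressed_size = n_symbols * avg_code_len = 1227 * 5.21 = 6392.67 bits
ratio = original_size / compressed_size = 9816 / 6392.67 = 1.5355

Compression ratio = 1.5355


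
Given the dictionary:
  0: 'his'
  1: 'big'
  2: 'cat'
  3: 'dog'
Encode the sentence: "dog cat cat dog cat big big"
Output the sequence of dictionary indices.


Look up each word in the dictionary:
  'dog' -> 3
  'cat' -> 2
  'cat' -> 2
  'dog' -> 3
  'cat' -> 2
  'big' -> 1
  'big' -> 1

Encoded: [3, 2, 2, 3, 2, 1, 1]


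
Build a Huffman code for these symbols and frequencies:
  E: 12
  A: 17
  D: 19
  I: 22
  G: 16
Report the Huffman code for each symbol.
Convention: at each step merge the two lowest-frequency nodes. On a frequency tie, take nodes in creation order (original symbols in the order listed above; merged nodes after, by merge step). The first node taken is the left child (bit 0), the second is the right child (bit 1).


Huffman tree construction:
Step 1: Merge E(12) + G(16) = 28
Step 2: Merge A(17) + D(19) = 36
Step 3: Merge I(22) + (E+G)(28) = 50
Step 4: Merge (A+D)(36) + (I+(E+G))(50) = 86
Read each symbol's code off the tree from the root (left child = 0, right child = 1).

Codes:
  E: 110 (length 3)
  A: 00 (length 2)
  D: 01 (length 2)
  I: 10 (length 2)
  G: 111 (length 3)
Average code length: 200/86 = 2.3256 bits/symbol


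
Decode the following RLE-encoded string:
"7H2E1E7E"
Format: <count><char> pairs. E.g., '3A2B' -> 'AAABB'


Expanding each <count><char> pair:
  7H -> 'HHHHHHH'
  2E -> 'EE'
  1E -> 'E'
  7E -> 'EEEEEEE'

Decoded = HHHHHHHEEEEEEEEEE


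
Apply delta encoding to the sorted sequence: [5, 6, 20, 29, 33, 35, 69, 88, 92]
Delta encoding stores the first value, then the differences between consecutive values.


First value: 5
Deltas:
  6 - 5 = 1
  20 - 6 = 14
  29 - 20 = 9
  33 - 29 = 4
  35 - 33 = 2
  69 - 35 = 34
  88 - 69 = 19
  92 - 88 = 4


Delta encoded: [5, 1, 14, 9, 4, 2, 34, 19, 4]


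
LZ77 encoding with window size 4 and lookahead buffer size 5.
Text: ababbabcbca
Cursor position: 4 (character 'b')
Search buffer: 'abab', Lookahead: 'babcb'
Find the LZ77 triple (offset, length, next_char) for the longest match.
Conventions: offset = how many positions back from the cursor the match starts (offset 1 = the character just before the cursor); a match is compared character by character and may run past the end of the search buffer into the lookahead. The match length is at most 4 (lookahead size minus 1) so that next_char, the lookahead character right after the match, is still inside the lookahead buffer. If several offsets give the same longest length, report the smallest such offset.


Try each offset into the search buffer:
  offset=1 (pos 3, char 'b'): match length 1
  offset=2 (pos 2, char 'a'): match length 0
  offset=3 (pos 1, char 'b'): match length 3
  offset=4 (pos 0, char 'a'): match length 0
Longest match has length 3 at offset 3.
next_char = character at position 4 + 3 = 7 -> 'c'

Best match: offset=3, length=3 (matching 'bab' starting at position 1)
LZ77 triple: (3, 3, 'c')


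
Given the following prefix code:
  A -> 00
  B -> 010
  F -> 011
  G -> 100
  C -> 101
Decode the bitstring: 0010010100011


Decoding step by step:
Bits 00 -> A
Bits 100 -> G
Bits 101 -> C
Bits 00 -> A
Bits 011 -> F


Decoded message: AGCAF


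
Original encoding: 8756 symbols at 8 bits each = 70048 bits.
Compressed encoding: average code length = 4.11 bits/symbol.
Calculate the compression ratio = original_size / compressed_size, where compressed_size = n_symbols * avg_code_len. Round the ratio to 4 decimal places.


original_size = n_symbols * orig_bits = 8756 * 8 = 70048 bits
compressed_size = n_symbols * avg_code_len = 8756 * 4.11 = 35987.16 bits
ratio = original_size / compressed_size = 70048 / 35987.16 = 1.9465

Compression ratio = 1.9465


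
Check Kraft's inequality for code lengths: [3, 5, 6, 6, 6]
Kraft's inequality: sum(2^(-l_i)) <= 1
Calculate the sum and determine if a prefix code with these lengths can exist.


Sum = 2^(-3) + 2^(-5) + 2^(-6) + 2^(-6) + 2^(-6)
    = 0.125 + 0.03125 + 0.015625 + 0.015625 + 0.015625
    = 13/64 = 0.203125
Since 0.203125 <= 1, Kraft's inequality IS satisfied.
A prefix code with these lengths CAN exist.

Kraft sum = 0.203125. Satisfied.


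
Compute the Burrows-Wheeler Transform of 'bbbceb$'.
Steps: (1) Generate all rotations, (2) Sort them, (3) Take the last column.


Rotations (sorted):
  0: $bbbceb -> last char: b
  1: b$bbbce -> last char: e
  2: bbbceb$ -> last char: $
  3: bbceb$b -> last char: b
  4: bceb$bb -> last char: b
  5: ceb$bbb -> last char: b
  6: eb$bbbc -> last char: c


BWT = be$bbbc


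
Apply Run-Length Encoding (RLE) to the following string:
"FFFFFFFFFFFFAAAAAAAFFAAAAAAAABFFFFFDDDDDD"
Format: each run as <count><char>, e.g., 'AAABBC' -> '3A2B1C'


Scanning runs left to right:
  i=0: run of 'F' x 12 -> '12F'
  i=12: run of 'A' x 7 -> '7A'
  i=19: run of 'F' x 2 -> '2F'
  i=21: run of 'A' x 8 -> '8A'
  i=29: run of 'B' x 1 -> '1B'
  i=30: run of 'F' x 5 -> '5F'
  i=35: run of 'D' x 6 -> '6D'

RLE = 12F7A2F8A1B5F6D


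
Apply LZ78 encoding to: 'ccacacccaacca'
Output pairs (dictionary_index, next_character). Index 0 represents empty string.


LZ78 encoding steps:
Dictionary: {0: ''}
Step 1: w='' (idx 0), next='c' -> output (0, 'c'), add 'c' as idx 1
Step 2: w='c' (idx 1), next='a' -> output (1, 'a'), add 'ca' as idx 2
Step 3: w='ca' (idx 2), next='c' -> output (2, 'c'), add 'cac' as idx 3
Step 4: w='c' (idx 1), next='c' -> output (1, 'c'), add 'cc' as idx 4
Step 5: w='' (idx 0), next='a' -> output (0, 'a'), add 'a' as idx 5
Step 6: w='a' (idx 5), next='c' -> output (5, 'c'), add 'ac' as idx 6
Step 7: w='ca' (idx 2), end of input -> output (2, '')


Encoded: [(0, 'c'), (1, 'a'), (2, 'c'), (1, 'c'), (0, 'a'), (5, 'c'), (2, '')]


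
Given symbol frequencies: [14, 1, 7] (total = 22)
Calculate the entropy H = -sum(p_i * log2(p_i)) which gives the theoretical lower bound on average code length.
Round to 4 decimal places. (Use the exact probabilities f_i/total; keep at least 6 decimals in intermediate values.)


Per-symbol terms -p_i * log2(p_i) with p_i = f_i/22:
  p = 14/22 = 0.636364: log2(p) = -0.652077, -p*log2(p) = 0.414958
  p = 1/22 = 0.045455: log2(p) = -4.459432, -p*log2(p) = 0.202701
  p = 7/22 = 0.318182: log2(p) = -1.652077, -p*log2(p) = 0.525661
H = 0.414958 + 0.202701 + 0.525661 = 1.143320

H = 1.1433 bits/symbol


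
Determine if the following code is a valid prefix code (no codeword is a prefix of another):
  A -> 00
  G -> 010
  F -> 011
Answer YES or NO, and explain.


Checking each pair (does one codeword prefix another?):
  A='00' vs G='010': no prefix
  A='00' vs F='011': no prefix
  G='010' vs A='00': no prefix
  G='010' vs F='011': no prefix
  F='011' vs A='00': no prefix
  F='011' vs G='010': no prefix
No violation found over all pairs.

YES -- this is a valid prefix code. No codeword is a prefix of any other codeword.


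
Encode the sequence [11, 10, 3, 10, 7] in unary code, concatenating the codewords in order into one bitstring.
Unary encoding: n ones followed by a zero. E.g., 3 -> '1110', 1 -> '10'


Encode each number as n ones followed by a terminating 0:
  11 -> 111111111110 (12 bits)
  10 -> 11111111110 (11 bits)
  3 -> 1110 (4 bits)
  10 -> 11111111110 (11 bits)
  7 -> 11111110 (8 bits)
Total length = 12 + 11 + 4 + 11 + 8 = 46 bits.

Unary([11, 10, 3, 10, 7]) = 1111111111101111111111011101111111111011111110 (46 bits)


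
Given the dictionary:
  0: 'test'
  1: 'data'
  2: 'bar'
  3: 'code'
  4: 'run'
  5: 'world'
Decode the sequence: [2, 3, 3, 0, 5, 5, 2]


Look up each index in the dictionary:
  2 -> 'bar'
  3 -> 'code'
  3 -> 'code'
  0 -> 'test'
  5 -> 'world'
  5 -> 'world'
  2 -> 'bar'

Decoded: "bar code code test world world bar"


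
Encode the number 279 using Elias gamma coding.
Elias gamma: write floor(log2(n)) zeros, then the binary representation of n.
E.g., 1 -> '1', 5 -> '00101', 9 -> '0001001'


num_bits = floor(log2(279)) + 1 = 9
leading_zeros = num_bits - 1 = 8
binary(279) = 100010111

Elias gamma(279) = '00000000' + '100010111' = 00000000100010111 (17 bits)


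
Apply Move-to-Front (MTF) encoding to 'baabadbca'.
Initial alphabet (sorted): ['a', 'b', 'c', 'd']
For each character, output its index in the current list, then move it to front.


MTF encoding:
'b': index 1 in ['a', 'b', 'c', 'd'] -> ['b', 'a', 'c', 'd']
'a': index 1 in ['b', 'a', 'c', 'd'] -> ['a', 'b', 'c', 'd']
'a': index 0 in ['a', 'b', 'c', 'd'] -> ['a', 'b', 'c', 'd']
'b': index 1 in ['a', 'b', 'c', 'd'] -> ['b', 'a', 'c', 'd']
'a': index 1 in ['b', 'a', 'c', 'd'] -> ['a', 'b', 'c', 'd']
'd': index 3 in ['a', 'b', 'c', 'd'] -> ['d', 'a', 'b', 'c']
'b': index 2 in ['d', 'a', 'b', 'c'] -> ['b', 'd', 'a', 'c']
'c': index 3 in ['b', 'd', 'a', 'c'] -> ['c', 'b', 'd', 'a']
'a': index 3 in ['c', 'b', 'd', 'a'] -> ['a', 'c', 'b', 'd']


Output: [1, 1, 0, 1, 1, 3, 2, 3, 3]


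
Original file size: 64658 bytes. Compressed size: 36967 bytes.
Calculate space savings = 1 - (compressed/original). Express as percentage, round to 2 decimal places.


ratio = compressed/original = 36967/64658 = 0.571731
savings = 1 - ratio = 1 - 0.571731 = 0.428269
as a percentage: 0.428269 * 100 = 42.83%

Space savings = 1 - 36967/64658 = 42.83%


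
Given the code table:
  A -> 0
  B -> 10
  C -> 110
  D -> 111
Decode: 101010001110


Decoding:
10 -> B
10 -> B
10 -> B
0 -> A
0 -> A
111 -> D
0 -> A


Result: BBBAADA


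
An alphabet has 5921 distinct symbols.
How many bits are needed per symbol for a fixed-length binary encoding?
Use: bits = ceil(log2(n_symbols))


log2(5921) = 12.5316
Bracket: 2^12 = 4096 < 5921 <= 2^13 = 8192
So ceil(log2(5921)) = 13

bits = ceil(log2(5921)) = ceil(12.5316) = 13 bits


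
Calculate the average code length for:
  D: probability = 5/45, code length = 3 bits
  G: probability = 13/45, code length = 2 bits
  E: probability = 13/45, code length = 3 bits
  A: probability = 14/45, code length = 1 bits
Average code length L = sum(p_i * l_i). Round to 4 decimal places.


Weighted contributions p_i * l_i:
  D: (5/45) * 3 = 15/45
  G: (13/45) * 2 = 26/45
  E: (13/45) * 3 = 39/45
  A: (14/45) * 1 = 14/45
Sum = (15 + 26 + 39 + 14)/45 = 94/45

L = 94/45 = 2.0889 bits/symbol
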